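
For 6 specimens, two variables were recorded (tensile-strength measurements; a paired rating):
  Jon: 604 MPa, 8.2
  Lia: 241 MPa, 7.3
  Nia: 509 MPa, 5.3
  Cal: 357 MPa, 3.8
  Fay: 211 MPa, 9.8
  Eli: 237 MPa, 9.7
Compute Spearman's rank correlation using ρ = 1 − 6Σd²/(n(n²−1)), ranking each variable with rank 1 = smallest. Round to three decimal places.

Ranks of variable 1: 6, 3, 5, 4, 1, 2
Ranks of variable 2: 4, 3, 2, 1, 6, 5
d = r₁ − r₂: 2, 0, 3, 3, -5, -3
d²: 4, 0, 9, 9, 25, 9; Σd² = 56
ρ = 1 − 6·56/(6·35) = 1 − 336/210 = -0.600

-0.600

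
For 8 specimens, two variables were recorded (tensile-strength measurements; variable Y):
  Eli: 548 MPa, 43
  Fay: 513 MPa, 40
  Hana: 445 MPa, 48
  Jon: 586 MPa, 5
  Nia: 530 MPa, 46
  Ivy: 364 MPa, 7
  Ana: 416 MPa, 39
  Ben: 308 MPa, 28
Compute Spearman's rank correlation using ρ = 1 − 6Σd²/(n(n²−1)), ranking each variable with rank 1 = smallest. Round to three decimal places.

0.143

Ranks of variable 1: 7, 5, 4, 8, 6, 2, 3, 1
Ranks of variable 2: 6, 5, 8, 1, 7, 2, 4, 3
d = r₁ − r₂: 1, 0, -4, 7, -1, 0, -1, -2
d²: 1, 0, 16, 49, 1, 0, 1, 4; Σd² = 72
ρ = 1 − 6·72/(8·63) = 1 − 432/504 = 0.143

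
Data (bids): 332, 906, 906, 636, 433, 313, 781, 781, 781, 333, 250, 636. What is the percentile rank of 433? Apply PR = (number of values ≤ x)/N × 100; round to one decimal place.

41.7

N = 12.
Strictly below 433: 4. Equal to 433: 1.
PR = 5/12 × 100 = 41.7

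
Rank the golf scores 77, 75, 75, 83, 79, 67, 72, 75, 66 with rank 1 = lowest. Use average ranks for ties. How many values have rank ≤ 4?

Sorted (ascending): 66, 67, 72, 75, 75, 75, 77, 79, 83
The 3 values of 75 occupy positions 4–6 → average rank 5.
Ranks ≤ 4: {1, 2, 3} → 3 values.

3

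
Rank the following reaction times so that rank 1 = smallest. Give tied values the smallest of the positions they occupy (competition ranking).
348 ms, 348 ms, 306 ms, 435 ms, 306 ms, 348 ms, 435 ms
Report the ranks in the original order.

3, 3, 1, 6, 1, 3, 6

Sorted (ascending): 306, 306, 348, 348, 348, 435, 435
The 2 values of 306 occupy positions 1–2 → each gets rank 1.
The 3 values of 348 occupy positions 3–5 → each gets rank 3.
The 2 values of 435 occupy positions 6–7 → each gets rank 6.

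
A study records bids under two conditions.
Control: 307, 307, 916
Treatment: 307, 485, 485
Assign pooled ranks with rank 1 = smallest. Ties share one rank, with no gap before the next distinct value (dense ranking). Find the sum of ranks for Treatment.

Sorted (ascending): 307, 307, 307, 485, 485, 916
The 3 values of 307 share dense rank 1.
The 2 values of 485 share dense rank 2.
Remaining distinct values take the next consecutive integers.
Treatment values → pooled ranks: 307→1, 485→2, 485→2
Rank sum = 1 + 2 + 2 = 5

5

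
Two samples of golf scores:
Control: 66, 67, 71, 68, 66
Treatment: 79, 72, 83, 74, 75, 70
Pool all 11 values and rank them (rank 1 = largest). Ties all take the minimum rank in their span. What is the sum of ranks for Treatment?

Sorted (descending): 83, 79, 75, 74, 72, 71, 70, 68, 67, 66, 66
The 2 values of 66 occupy positions 10–11 → each gets rank 10.
Treatment values → pooled ranks: 79→2, 72→5, 83→1, 74→4, 75→3, 70→7
Rank sum = 2 + 5 + 1 + 4 + 3 + 7 = 22

22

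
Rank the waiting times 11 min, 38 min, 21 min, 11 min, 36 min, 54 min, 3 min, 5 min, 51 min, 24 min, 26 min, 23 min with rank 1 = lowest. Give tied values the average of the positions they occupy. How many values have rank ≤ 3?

Sorted (ascending): 3, 5, 11, 11, 21, 23, 24, 26, 36, 38, 51, 54
The 2 values of 11 occupy positions 3–4 → average rank (3+4)/2 = 3.5.
Ranks ≤ 3: {1, 2} → 2 values.

2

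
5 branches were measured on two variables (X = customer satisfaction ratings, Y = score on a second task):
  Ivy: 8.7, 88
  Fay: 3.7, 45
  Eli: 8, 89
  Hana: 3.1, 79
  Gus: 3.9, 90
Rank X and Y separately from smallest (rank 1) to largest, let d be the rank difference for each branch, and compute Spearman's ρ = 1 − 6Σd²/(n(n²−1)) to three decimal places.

Ranks of variable 1: 5, 2, 4, 1, 3
Ranks of variable 2: 3, 1, 4, 2, 5
d = r₁ − r₂: 2, 1, 0, -1, -2
d²: 4, 1, 0, 1, 4; Σd² = 10
ρ = 1 − 6·10/(5·24) = 1 − 60/120 = 0.500

0.500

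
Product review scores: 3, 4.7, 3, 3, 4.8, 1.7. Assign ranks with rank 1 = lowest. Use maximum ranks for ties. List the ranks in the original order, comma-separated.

Sorted (ascending): 1.7, 3, 3, 3, 4.7, 4.8
The 3 values of 3 occupy positions 2–4 → each gets rank 4.

4, 5, 4, 4, 6, 1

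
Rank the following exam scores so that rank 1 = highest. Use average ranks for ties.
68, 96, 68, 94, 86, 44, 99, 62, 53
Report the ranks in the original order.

5.5, 2, 5.5, 3, 4, 9, 1, 7, 8

Sorted (descending): 99, 96, 94, 86, 68, 68, 62, 53, 44
The 2 values of 68 occupy positions 5–6 → average rank (5+6)/2 = 5.5.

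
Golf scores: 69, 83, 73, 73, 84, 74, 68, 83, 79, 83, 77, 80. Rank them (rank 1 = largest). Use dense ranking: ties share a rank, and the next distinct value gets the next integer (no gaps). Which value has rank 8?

69

Sorted (descending): 84, 83, 83, 83, 80, 79, 77, 74, 73, 73, 69, 68
The 3 values of 83 share dense rank 2.
The 2 values of 73 share dense rank 7.
Remaining distinct values take the next consecutive integers.
Rank 8 → value 69.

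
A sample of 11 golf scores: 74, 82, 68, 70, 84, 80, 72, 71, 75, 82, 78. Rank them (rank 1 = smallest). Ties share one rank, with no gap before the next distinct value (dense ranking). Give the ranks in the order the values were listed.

5, 9, 1, 2, 10, 8, 4, 3, 6, 9, 7

Sorted (ascending): 68, 70, 71, 72, 74, 75, 78, 80, 82, 82, 84
The 2 values of 82 share dense rank 9.
Remaining distinct values take the next consecutive integers.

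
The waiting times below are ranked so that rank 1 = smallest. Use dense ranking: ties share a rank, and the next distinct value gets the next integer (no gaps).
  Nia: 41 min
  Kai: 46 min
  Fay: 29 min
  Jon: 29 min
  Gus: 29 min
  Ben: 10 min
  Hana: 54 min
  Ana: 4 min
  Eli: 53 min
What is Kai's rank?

Sorted (ascending): 4, 10, 29, 29, 29, 41, 46, 53, 54
The 3 values of 29 share dense rank 3.
Remaining distinct values take the next consecutive integers.
Kai has value 46 min → rank 5.

5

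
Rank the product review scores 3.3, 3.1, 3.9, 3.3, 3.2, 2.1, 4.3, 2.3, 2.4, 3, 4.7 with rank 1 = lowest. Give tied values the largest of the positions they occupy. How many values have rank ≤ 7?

6

Sorted (ascending): 2.1, 2.3, 2.4, 3, 3.1, 3.2, 3.3, 3.3, 3.9, 4.3, 4.7
The 2 values of 3.3 occupy positions 7–8 → each gets rank 8.
Ranks ≤ 7: {1, 2, 3, 4, 5, 6} → 6 values.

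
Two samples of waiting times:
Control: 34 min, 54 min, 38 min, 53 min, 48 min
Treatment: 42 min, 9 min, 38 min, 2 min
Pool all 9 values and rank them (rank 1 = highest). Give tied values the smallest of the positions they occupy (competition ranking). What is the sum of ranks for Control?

18

Sorted (descending): 54, 53, 48, 42, 38, 38, 34, 9, 2
The 2 values of 38 occupy positions 5–6 → each gets rank 5.
Control values → pooled ranks: 34→7, 54→1, 38→5, 53→2, 48→3
Rank sum = 7 + 1 + 5 + 2 + 3 = 18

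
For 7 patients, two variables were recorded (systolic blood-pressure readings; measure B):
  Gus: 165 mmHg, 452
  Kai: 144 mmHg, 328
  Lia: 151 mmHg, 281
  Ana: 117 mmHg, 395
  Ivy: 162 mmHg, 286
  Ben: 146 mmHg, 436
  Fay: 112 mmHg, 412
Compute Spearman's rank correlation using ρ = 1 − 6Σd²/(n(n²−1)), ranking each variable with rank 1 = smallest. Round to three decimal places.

Ranks of variable 1: 7, 3, 5, 2, 6, 4, 1
Ranks of variable 2: 7, 3, 1, 4, 2, 6, 5
d = r₁ − r₂: 0, 0, 4, -2, 4, -2, -4
d²: 0, 0, 16, 4, 16, 4, 16; Σd² = 56
ρ = 1 − 6·56/(7·48) = 1 − 336/336 = 0.000

0.000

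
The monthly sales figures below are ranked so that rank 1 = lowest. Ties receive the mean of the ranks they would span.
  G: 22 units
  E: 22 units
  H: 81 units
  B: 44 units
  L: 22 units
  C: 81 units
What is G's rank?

2

Sorted (ascending): 22, 22, 22, 44, 81, 81
The 3 values of 22 occupy positions 1–3 → average rank 2.
The 2 values of 81 occupy positions 5–6 → average rank (5+6)/2 = 5.5.
G has value 22 units → rank 2.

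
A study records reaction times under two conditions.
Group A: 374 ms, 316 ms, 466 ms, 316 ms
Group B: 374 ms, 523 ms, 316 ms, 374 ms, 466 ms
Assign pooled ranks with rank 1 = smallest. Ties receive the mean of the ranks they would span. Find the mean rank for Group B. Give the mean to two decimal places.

Sorted (ascending): 316, 316, 316, 374, 374, 374, 466, 466, 523
The 3 values of 316 occupy positions 1–3 → average rank 2.
The 3 values of 374 occupy positions 4–6 → average rank 5.
The 2 values of 466 occupy positions 7–8 → average rank (7+8)/2 = 7.5.
Group B values → pooled ranks: 374→5, 523→9, 316→2, 374→5, 466→7.5
Mean rank = (5 + 9 + 2 + 5 + 7.5) / 5 = 5.70

5.70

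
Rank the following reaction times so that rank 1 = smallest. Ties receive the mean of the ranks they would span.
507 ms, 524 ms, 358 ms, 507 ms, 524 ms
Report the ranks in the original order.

2.5, 4.5, 1, 2.5, 4.5

Sorted (ascending): 358, 507, 507, 524, 524
The 2 values of 507 occupy positions 2–3 → average rank (2+3)/2 = 2.5.
The 2 values of 524 occupy positions 4–5 → average rank (4+5)/2 = 4.5.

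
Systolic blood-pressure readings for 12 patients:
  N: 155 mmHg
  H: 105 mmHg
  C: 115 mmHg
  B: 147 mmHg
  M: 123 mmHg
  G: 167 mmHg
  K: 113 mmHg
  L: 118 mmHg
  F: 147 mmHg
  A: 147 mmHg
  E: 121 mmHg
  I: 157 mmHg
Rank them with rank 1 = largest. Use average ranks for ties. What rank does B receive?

Sorted (descending): 167, 157, 155, 147, 147, 147, 123, 121, 118, 115, 113, 105
The 3 values of 147 occupy positions 4–6 → average rank 5.
B has value 147 mmHg → rank 5.

5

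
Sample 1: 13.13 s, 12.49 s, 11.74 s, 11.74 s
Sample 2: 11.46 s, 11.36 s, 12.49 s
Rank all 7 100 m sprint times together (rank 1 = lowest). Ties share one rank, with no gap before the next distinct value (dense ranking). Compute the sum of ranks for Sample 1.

Sorted (ascending): 11.36, 11.46, 11.74, 11.74, 12.49, 12.49, 13.13
The 2 values of 11.74 share dense rank 3.
The 2 values of 12.49 share dense rank 4.
Remaining distinct values take the next consecutive integers.
Sample 1 values → pooled ranks: 13.13→5, 12.49→4, 11.74→3, 11.74→3
Rank sum = 5 + 4 + 3 + 3 = 15

15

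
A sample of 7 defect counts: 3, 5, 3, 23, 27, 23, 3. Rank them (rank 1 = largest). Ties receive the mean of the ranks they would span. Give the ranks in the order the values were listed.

Sorted (descending): 27, 23, 23, 5, 3, 3, 3
The 2 values of 23 occupy positions 2–3 → average rank (2+3)/2 = 2.5.
The 3 values of 3 occupy positions 5–7 → average rank 6.

6, 4, 6, 2.5, 1, 2.5, 6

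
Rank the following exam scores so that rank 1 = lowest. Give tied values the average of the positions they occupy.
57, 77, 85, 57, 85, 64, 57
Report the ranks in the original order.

Sorted (ascending): 57, 57, 57, 64, 77, 85, 85
The 3 values of 57 occupy positions 1–3 → average rank 2.
The 2 values of 85 occupy positions 6–7 → average rank (6+7)/2 = 6.5.

2, 5, 6.5, 2, 6.5, 4, 2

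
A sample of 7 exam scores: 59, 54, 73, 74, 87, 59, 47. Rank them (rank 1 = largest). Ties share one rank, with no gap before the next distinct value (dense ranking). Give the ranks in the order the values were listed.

Sorted (descending): 87, 74, 73, 59, 59, 54, 47
The 2 values of 59 share dense rank 4.
Remaining distinct values take the next consecutive integers.

4, 5, 3, 2, 1, 4, 6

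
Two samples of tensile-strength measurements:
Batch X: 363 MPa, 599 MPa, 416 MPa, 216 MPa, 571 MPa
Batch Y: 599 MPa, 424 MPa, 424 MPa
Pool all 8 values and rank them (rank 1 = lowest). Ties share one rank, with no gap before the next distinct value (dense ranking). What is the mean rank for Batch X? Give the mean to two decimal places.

Sorted (ascending): 216, 363, 416, 424, 424, 571, 599, 599
The 2 values of 424 share dense rank 4.
The 2 values of 599 share dense rank 6.
Remaining distinct values take the next consecutive integers.
Batch X values → pooled ranks: 363→2, 599→6, 416→3, 216→1, 571→5
Mean rank = (2 + 6 + 3 + 1 + 5) / 5 = 3.40

3.40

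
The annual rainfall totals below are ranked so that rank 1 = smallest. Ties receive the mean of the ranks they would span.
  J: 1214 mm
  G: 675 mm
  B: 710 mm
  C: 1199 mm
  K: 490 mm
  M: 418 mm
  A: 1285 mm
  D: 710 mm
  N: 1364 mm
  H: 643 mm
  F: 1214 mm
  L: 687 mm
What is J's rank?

9.5

Sorted (ascending): 418, 490, 643, 675, 687, 710, 710, 1199, 1214, 1214, 1285, 1364
The 2 values of 710 occupy positions 6–7 → average rank (6+7)/2 = 6.5.
The 2 values of 1214 occupy positions 9–10 → average rank (9+10)/2 = 9.5.
J has value 1214 mm → rank 9.5.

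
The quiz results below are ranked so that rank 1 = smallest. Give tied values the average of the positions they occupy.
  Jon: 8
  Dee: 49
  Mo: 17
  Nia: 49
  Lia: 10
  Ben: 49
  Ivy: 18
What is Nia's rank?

6

Sorted (ascending): 8, 10, 17, 18, 49, 49, 49
The 3 values of 49 occupy positions 5–7 → average rank 6.
Nia has value 49 → rank 6.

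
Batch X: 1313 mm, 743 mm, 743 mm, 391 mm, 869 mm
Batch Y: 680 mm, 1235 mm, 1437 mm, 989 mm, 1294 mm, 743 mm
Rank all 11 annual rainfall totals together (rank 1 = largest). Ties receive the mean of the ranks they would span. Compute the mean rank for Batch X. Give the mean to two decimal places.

7.00

Sorted (descending): 1437, 1313, 1294, 1235, 989, 869, 743, 743, 743, 680, 391
The 3 values of 743 occupy positions 7–9 → average rank 8.
Batch X values → pooled ranks: 1313→2, 743→8, 743→8, 391→11, 869→6
Mean rank = (2 + 8 + 8 + 11 + 6) / 5 = 7.00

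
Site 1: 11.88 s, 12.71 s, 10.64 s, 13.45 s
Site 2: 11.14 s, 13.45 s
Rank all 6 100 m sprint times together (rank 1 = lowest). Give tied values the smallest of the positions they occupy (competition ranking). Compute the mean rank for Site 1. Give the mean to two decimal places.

3.25

Sorted (ascending): 10.64, 11.14, 11.88, 12.71, 13.45, 13.45
The 2 values of 13.45 occupy positions 5–6 → each gets rank 5.
Site 1 values → pooled ranks: 11.88→3, 12.71→4, 10.64→1, 13.45→5
Mean rank = (3 + 4 + 1 + 5) / 4 = 3.25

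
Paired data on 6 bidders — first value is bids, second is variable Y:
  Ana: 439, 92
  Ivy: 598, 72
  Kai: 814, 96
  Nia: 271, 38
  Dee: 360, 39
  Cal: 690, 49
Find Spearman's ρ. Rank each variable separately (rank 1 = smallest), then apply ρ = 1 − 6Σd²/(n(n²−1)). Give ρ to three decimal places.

0.771

Ranks of variable 1: 3, 4, 6, 1, 2, 5
Ranks of variable 2: 5, 4, 6, 1, 2, 3
d = r₁ − r₂: -2, 0, 0, 0, 0, 2
d²: 4, 0, 0, 0, 0, 4; Σd² = 8
ρ = 1 − 6·8/(6·35) = 1 − 48/210 = 0.771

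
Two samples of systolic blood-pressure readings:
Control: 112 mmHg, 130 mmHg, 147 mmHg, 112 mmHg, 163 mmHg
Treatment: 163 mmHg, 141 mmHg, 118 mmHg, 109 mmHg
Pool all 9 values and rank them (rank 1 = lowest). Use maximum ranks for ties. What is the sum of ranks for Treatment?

Sorted (ascending): 109, 112, 112, 118, 130, 141, 147, 163, 163
The 2 values of 112 occupy positions 2–3 → each gets rank 3.
The 2 values of 163 occupy positions 8–9 → each gets rank 9.
Treatment values → pooled ranks: 163→9, 141→6, 118→4, 109→1
Rank sum = 9 + 6 + 4 + 1 = 20

20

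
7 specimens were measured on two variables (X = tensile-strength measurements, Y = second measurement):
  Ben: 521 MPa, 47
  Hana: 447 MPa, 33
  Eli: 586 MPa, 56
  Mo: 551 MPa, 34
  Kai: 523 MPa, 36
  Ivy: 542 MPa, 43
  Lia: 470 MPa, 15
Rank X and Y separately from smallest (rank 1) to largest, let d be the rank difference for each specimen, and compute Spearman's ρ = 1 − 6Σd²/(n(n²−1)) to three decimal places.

Ranks of variable 1: 3, 1, 7, 6, 4, 5, 2
Ranks of variable 2: 6, 2, 7, 3, 4, 5, 1
d = r₁ − r₂: -3, -1, 0, 3, 0, 0, 1
d²: 9, 1, 0, 9, 0, 0, 1; Σd² = 20
ρ = 1 − 6·20/(7·48) = 1 − 120/336 = 0.643

0.643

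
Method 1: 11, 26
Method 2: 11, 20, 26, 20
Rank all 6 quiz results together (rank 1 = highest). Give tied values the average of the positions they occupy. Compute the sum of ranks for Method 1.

Sorted (descending): 26, 26, 20, 20, 11, 11
The 2 values of 26 occupy positions 1–2 → average rank (1+2)/2 = 1.5.
The 2 values of 20 occupy positions 3–4 → average rank (3+4)/2 = 3.5.
The 2 values of 11 occupy positions 5–6 → average rank (5+6)/2 = 5.5.
Method 1 values → pooled ranks: 11→5.5, 26→1.5
Rank sum = 5.5 + 1.5 = 7

7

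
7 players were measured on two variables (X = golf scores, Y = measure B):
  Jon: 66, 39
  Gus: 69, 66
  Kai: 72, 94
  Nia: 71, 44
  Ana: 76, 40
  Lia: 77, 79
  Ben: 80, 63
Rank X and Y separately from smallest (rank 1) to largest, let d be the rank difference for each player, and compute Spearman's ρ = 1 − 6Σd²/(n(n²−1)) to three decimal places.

Ranks of variable 1: 1, 2, 4, 3, 5, 6, 7
Ranks of variable 2: 1, 5, 7, 3, 2, 6, 4
d = r₁ − r₂: 0, -3, -3, 0, 3, 0, 3
d²: 0, 9, 9, 0, 9, 0, 9; Σd² = 36
ρ = 1 − 6·36/(7·48) = 1 − 216/336 = 0.357

0.357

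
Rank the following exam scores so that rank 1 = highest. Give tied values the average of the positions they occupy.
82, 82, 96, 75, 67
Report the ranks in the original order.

2.5, 2.5, 1, 4, 5

Sorted (descending): 96, 82, 82, 75, 67
The 2 values of 82 occupy positions 2–3 → average rank (2+3)/2 = 2.5.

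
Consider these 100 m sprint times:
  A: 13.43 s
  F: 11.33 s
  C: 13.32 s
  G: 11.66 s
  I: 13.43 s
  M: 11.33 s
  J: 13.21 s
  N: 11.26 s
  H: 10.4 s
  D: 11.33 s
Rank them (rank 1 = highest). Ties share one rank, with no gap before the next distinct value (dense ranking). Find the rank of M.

Sorted (descending): 13.43, 13.43, 13.32, 13.21, 11.66, 11.33, 11.33, 11.33, 11.26, 10.4
The 2 values of 13.43 share dense rank 1.
The 3 values of 11.33 share dense rank 5.
Remaining distinct values take the next consecutive integers.
M has value 11.33 s → rank 5.

5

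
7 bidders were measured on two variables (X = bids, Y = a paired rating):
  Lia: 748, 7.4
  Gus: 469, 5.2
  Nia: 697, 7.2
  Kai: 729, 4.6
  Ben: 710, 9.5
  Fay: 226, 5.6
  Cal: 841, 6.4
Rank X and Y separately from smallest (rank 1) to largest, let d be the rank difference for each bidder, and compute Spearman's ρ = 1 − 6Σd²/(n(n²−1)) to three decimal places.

0.250

Ranks of variable 1: 6, 2, 3, 5, 4, 1, 7
Ranks of variable 2: 6, 2, 5, 1, 7, 3, 4
d = r₁ − r₂: 0, 0, -2, 4, -3, -2, 3
d²: 0, 0, 4, 16, 9, 4, 9; Σd² = 42
ρ = 1 − 6·42/(7·48) = 1 − 252/336 = 0.250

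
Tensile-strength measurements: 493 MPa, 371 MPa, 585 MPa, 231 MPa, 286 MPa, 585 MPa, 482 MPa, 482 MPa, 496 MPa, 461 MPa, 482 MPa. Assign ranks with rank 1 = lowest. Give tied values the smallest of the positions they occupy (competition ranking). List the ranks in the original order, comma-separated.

Sorted (ascending): 231, 286, 371, 461, 482, 482, 482, 493, 496, 585, 585
The 3 values of 482 occupy positions 5–7 → each gets rank 5.
The 2 values of 585 occupy positions 10–11 → each gets rank 10.

8, 3, 10, 1, 2, 10, 5, 5, 9, 4, 5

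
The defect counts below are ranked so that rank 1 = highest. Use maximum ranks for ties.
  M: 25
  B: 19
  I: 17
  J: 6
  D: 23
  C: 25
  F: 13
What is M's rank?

Sorted (descending): 25, 25, 23, 19, 17, 13, 6
The 2 values of 25 occupy positions 1–2 → each gets rank 2.
M has value 25 → rank 2.

2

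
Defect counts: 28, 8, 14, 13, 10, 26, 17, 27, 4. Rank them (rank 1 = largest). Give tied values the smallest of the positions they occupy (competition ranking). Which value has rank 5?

Sorted (descending): 28, 27, 26, 17, 14, 13, 10, 8, 4
No ties — each value takes its position as its rank.
Rank 5 → value 14.

14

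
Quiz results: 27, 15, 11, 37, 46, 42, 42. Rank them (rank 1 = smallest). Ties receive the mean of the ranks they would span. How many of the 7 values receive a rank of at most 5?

4

Sorted (ascending): 11, 15, 27, 37, 42, 42, 46
The 2 values of 42 occupy positions 5–6 → average rank (5+6)/2 = 5.5.
Ranks ≤ 5: {1, 2, 3, 4} → 4 values.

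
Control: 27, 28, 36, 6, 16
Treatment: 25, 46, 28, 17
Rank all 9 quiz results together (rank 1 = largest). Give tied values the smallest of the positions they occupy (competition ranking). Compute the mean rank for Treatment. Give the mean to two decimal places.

4.25

Sorted (descending): 46, 36, 28, 28, 27, 25, 17, 16, 6
The 2 values of 28 occupy positions 3–4 → each gets rank 3.
Treatment values → pooled ranks: 25→6, 46→1, 28→3, 17→7
Mean rank = (6 + 1 + 3 + 7) / 4 = 4.25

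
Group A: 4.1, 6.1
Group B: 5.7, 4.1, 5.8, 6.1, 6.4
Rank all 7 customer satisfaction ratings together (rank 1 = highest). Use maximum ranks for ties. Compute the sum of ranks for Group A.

Sorted (descending): 6.4, 6.1, 6.1, 5.8, 5.7, 4.1, 4.1
The 2 values of 6.1 occupy positions 2–3 → each gets rank 3.
The 2 values of 4.1 occupy positions 6–7 → each gets rank 7.
Group A values → pooled ranks: 4.1→7, 6.1→3
Rank sum = 7 + 3 = 10

10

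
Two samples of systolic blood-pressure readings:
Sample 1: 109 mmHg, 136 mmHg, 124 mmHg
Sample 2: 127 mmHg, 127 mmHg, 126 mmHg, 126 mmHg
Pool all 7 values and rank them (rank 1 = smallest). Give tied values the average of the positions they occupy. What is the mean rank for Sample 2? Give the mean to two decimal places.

Sorted (ascending): 109, 124, 126, 126, 127, 127, 136
The 2 values of 126 occupy positions 3–4 → average rank (3+4)/2 = 3.5.
The 2 values of 127 occupy positions 5–6 → average rank (5+6)/2 = 5.5.
Sample 2 values → pooled ranks: 127→5.5, 127→5.5, 126→3.5, 126→3.5
Mean rank = (5.5 + 5.5 + 3.5 + 3.5) / 4 = 4.50

4.50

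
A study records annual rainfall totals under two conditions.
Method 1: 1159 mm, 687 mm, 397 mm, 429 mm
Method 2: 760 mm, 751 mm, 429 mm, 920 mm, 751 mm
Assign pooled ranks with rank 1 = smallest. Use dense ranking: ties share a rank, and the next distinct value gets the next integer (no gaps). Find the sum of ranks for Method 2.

21

Sorted (ascending): 397, 429, 429, 687, 751, 751, 760, 920, 1159
The 2 values of 429 share dense rank 2.
The 2 values of 751 share dense rank 4.
Remaining distinct values take the next consecutive integers.
Method 2 values → pooled ranks: 760→5, 751→4, 429→2, 920→6, 751→4
Rank sum = 5 + 4 + 2 + 6 + 4 = 21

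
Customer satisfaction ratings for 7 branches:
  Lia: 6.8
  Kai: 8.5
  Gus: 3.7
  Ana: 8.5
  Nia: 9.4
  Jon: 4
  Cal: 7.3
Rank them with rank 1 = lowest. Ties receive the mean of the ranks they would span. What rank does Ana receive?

5.5

Sorted (ascending): 3.7, 4, 6.8, 7.3, 8.5, 8.5, 9.4
The 2 values of 8.5 occupy positions 5–6 → average rank (5+6)/2 = 5.5.
Ana has value 8.5 → rank 5.5.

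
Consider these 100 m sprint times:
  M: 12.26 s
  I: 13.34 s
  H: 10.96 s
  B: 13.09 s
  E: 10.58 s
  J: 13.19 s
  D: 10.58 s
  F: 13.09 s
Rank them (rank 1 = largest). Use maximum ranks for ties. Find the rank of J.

2

Sorted (descending): 13.34, 13.19, 13.09, 13.09, 12.26, 10.96, 10.58, 10.58
The 2 values of 13.09 occupy positions 3–4 → each gets rank 4.
The 2 values of 10.58 occupy positions 7–8 → each gets rank 8.
J has value 13.19 s → rank 2.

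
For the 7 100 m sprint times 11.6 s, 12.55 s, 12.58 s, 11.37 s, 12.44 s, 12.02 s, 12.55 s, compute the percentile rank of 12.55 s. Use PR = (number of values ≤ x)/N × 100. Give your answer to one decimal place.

85.7

N = 7.
Strictly below 12.55: 4. Equal to 12.55: 2.
PR = 6/7 × 100 = 85.7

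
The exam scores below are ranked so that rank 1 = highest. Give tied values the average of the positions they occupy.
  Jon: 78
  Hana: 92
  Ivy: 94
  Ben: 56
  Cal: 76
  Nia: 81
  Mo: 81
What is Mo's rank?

3.5

Sorted (descending): 94, 92, 81, 81, 78, 76, 56
The 2 values of 81 occupy positions 3–4 → average rank (3+4)/2 = 3.5.
Mo has value 81 → rank 3.5.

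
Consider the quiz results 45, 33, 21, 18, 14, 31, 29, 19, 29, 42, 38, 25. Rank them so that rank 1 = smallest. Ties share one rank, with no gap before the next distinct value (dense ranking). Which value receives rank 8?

Sorted (ascending): 14, 18, 19, 21, 25, 29, 29, 31, 33, 38, 42, 45
The 2 values of 29 share dense rank 6.
Remaining distinct values take the next consecutive integers.
Rank 8 → value 33.

33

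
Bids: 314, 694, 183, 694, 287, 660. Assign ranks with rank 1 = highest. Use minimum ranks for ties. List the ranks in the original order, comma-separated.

Sorted (descending): 694, 694, 660, 314, 287, 183
The 2 values of 694 occupy positions 1–2 → each gets rank 1.

4, 1, 6, 1, 5, 3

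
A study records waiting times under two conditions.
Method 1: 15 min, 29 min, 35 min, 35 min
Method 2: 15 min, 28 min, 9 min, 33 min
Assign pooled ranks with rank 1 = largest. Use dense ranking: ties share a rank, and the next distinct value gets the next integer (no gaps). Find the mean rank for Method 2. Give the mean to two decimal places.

Sorted (descending): 35, 35, 33, 29, 28, 15, 15, 9
The 2 values of 35 share dense rank 1.
The 2 values of 15 share dense rank 5.
Remaining distinct values take the next consecutive integers.
Method 2 values → pooled ranks: 15→5, 28→4, 9→6, 33→2
Mean rank = (5 + 4 + 6 + 2) / 4 = 4.25

4.25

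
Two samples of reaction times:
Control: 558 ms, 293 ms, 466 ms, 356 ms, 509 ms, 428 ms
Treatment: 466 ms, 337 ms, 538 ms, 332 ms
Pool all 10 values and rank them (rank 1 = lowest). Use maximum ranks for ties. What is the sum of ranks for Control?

35

Sorted (ascending): 293, 332, 337, 356, 428, 466, 466, 509, 538, 558
The 2 values of 466 occupy positions 6–7 → each gets rank 7.
Control values → pooled ranks: 558→10, 293→1, 466→7, 356→4, 509→8, 428→5
Rank sum = 10 + 1 + 7 + 4 + 8 + 5 = 35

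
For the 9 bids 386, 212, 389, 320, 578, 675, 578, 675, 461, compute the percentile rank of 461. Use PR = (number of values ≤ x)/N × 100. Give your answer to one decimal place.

N = 9.
Strictly below 461: 4. Equal to 461: 1.
PR = 5/9 × 100 = 55.6

55.6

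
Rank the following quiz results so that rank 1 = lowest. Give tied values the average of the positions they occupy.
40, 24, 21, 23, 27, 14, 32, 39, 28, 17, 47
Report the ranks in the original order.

Sorted (ascending): 14, 17, 21, 23, 24, 27, 28, 32, 39, 40, 47
No ties — each value takes its position as its rank.

10, 5, 3, 4, 6, 1, 8, 9, 7, 2, 11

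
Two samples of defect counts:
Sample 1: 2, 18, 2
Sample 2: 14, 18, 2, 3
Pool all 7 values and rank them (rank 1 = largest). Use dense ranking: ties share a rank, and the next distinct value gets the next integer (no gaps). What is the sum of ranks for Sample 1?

Sorted (descending): 18, 18, 14, 3, 2, 2, 2
The 2 values of 18 share dense rank 1.
The 3 values of 2 share dense rank 4.
Remaining distinct values take the next consecutive integers.
Sample 1 values → pooled ranks: 2→4, 18→1, 2→4
Rank sum = 4 + 1 + 4 = 9

9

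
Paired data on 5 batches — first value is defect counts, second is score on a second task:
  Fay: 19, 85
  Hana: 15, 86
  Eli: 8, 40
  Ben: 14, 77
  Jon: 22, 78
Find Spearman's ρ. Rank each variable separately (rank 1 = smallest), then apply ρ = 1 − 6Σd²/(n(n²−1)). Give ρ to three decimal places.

Ranks of variable 1: 4, 3, 1, 2, 5
Ranks of variable 2: 4, 5, 1, 2, 3
d = r₁ − r₂: 0, -2, 0, 0, 2
d²: 0, 4, 0, 0, 4; Σd² = 8
ρ = 1 − 6·8/(5·24) = 1 − 48/120 = 0.600

0.600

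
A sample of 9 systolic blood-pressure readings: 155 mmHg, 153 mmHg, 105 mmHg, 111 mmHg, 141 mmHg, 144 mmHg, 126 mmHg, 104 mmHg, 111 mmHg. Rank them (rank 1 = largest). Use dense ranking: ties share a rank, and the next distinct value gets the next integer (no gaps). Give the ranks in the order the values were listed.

Sorted (descending): 155, 153, 144, 141, 126, 111, 111, 105, 104
The 2 values of 111 share dense rank 6.
Remaining distinct values take the next consecutive integers.

1, 2, 7, 6, 4, 3, 5, 8, 6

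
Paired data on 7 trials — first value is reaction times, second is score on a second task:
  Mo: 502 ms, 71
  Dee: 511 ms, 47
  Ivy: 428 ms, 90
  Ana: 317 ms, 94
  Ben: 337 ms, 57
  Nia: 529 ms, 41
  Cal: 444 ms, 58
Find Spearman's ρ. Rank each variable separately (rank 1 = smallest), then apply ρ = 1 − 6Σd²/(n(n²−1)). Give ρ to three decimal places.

-0.750

Ranks of variable 1: 5, 6, 3, 1, 2, 7, 4
Ranks of variable 2: 5, 2, 6, 7, 3, 1, 4
d = r₁ − r₂: 0, 4, -3, -6, -1, 6, 0
d²: 0, 16, 9, 36, 1, 36, 0; Σd² = 98
ρ = 1 − 6·98/(7·48) = 1 − 588/336 = -0.750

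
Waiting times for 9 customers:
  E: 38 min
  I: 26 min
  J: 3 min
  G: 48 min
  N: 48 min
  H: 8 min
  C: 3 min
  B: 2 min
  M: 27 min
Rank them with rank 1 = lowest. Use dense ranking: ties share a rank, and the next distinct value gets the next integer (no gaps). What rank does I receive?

4

Sorted (ascending): 2, 3, 3, 8, 26, 27, 38, 48, 48
The 2 values of 3 share dense rank 2.
The 2 values of 48 share dense rank 7.
Remaining distinct values take the next consecutive integers.
I has value 26 min → rank 4.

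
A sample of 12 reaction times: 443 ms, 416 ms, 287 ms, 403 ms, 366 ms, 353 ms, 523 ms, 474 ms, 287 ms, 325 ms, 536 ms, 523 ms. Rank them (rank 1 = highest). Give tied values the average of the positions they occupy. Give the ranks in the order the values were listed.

5, 6, 11.5, 7, 8, 9, 2.5, 4, 11.5, 10, 1, 2.5

Sorted (descending): 536, 523, 523, 474, 443, 416, 403, 366, 353, 325, 287, 287
The 2 values of 523 occupy positions 2–3 → average rank (2+3)/2 = 2.5.
The 2 values of 287 occupy positions 11–12 → average rank (11+12)/2 = 11.5.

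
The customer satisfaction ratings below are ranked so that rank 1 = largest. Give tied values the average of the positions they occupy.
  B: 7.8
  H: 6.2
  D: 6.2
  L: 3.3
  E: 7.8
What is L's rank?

Sorted (descending): 7.8, 7.8, 6.2, 6.2, 3.3
The 2 values of 7.8 occupy positions 1–2 → average rank (1+2)/2 = 1.5.
The 2 values of 6.2 occupy positions 3–4 → average rank (3+4)/2 = 3.5.
L has value 3.3 → rank 5.

5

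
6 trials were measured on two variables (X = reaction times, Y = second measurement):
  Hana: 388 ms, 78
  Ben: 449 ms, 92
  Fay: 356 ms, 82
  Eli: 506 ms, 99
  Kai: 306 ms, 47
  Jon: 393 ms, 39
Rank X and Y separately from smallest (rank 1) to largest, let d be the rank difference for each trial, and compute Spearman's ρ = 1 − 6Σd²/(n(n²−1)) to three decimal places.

Ranks of variable 1: 3, 5, 2, 6, 1, 4
Ranks of variable 2: 3, 5, 4, 6, 2, 1
d = r₁ − r₂: 0, 0, -2, 0, -1, 3
d²: 0, 0, 4, 0, 1, 9; Σd² = 14
ρ = 1 − 6·14/(6·35) = 1 − 84/210 = 0.600

0.600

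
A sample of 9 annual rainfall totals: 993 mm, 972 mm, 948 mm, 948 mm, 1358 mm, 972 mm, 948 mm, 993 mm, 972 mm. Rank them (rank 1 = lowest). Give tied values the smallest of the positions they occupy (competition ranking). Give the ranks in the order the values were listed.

Sorted (ascending): 948, 948, 948, 972, 972, 972, 993, 993, 1358
The 3 values of 948 occupy positions 1–3 → each gets rank 1.
The 3 values of 972 occupy positions 4–6 → each gets rank 4.
The 2 values of 993 occupy positions 7–8 → each gets rank 7.

7, 4, 1, 1, 9, 4, 1, 7, 4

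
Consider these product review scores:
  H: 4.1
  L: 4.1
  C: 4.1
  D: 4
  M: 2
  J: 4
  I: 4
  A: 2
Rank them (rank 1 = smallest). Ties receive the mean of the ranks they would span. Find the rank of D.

Sorted (ascending): 2, 2, 4, 4, 4, 4.1, 4.1, 4.1
The 2 values of 2 occupy positions 1–2 → average rank (1+2)/2 = 1.5.
The 3 values of 4 occupy positions 3–5 → average rank 4.
The 3 values of 4.1 occupy positions 6–8 → average rank 7.
D has value 4 → rank 4.

4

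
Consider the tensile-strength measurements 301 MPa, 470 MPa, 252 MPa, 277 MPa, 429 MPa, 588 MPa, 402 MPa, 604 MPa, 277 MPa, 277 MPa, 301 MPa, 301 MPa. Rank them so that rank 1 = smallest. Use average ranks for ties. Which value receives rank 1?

252

Sorted (ascending): 252, 277, 277, 277, 301, 301, 301, 402, 429, 470, 588, 604
The 3 values of 277 occupy positions 2–4 → average rank 3.
The 3 values of 301 occupy positions 5–7 → average rank 6.
Rank 1 → value 252.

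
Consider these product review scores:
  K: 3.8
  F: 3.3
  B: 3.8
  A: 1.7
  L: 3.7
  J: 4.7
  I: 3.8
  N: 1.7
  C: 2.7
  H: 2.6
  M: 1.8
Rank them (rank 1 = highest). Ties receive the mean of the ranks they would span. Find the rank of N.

10.5

Sorted (descending): 4.7, 3.8, 3.8, 3.8, 3.7, 3.3, 2.7, 2.6, 1.8, 1.7, 1.7
The 3 values of 3.8 occupy positions 2–4 → average rank 3.
The 2 values of 1.7 occupy positions 10–11 → average rank (10+11)/2 = 10.5.
N has value 1.7 → rank 10.5.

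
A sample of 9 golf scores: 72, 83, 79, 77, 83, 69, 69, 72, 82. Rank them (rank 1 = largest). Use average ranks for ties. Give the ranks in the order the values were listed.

6.5, 1.5, 4, 5, 1.5, 8.5, 8.5, 6.5, 3

Sorted (descending): 83, 83, 82, 79, 77, 72, 72, 69, 69
The 2 values of 83 occupy positions 1–2 → average rank (1+2)/2 = 1.5.
The 2 values of 72 occupy positions 6–7 → average rank (6+7)/2 = 6.5.
The 2 values of 69 occupy positions 8–9 → average rank (8+9)/2 = 8.5.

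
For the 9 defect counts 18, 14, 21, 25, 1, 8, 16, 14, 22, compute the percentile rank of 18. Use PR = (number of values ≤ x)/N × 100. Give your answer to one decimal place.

N = 9.
Strictly below 18: 5. Equal to 18: 1.
PR = 6/9 × 100 = 66.7

66.7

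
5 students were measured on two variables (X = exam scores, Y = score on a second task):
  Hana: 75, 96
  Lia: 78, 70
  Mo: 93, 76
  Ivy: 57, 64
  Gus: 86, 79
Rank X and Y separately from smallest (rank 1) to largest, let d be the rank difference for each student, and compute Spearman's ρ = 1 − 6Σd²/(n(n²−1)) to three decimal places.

Ranks of variable 1: 2, 3, 5, 1, 4
Ranks of variable 2: 5, 2, 3, 1, 4
d = r₁ − r₂: -3, 1, 2, 0, 0
d²: 9, 1, 4, 0, 0; Σd² = 14
ρ = 1 − 6·14/(5·24) = 1 − 84/120 = 0.300

0.300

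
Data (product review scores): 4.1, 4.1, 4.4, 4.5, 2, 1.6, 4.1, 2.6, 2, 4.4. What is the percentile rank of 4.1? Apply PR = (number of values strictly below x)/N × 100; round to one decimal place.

N = 10.
Strictly below 4.1: 4. Equal to 4.1: 3.
PR = 4/10 × 100 = 40.0

40.0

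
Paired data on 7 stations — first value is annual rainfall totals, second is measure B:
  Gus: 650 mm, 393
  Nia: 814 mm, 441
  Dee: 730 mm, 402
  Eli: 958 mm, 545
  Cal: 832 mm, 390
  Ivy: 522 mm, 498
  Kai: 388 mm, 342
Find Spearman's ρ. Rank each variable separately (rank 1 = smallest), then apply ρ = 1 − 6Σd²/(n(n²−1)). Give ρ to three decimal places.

Ranks of variable 1: 3, 5, 4, 7, 6, 2, 1
Ranks of variable 2: 3, 5, 4, 7, 2, 6, 1
d = r₁ − r₂: 0, 0, 0, 0, 4, -4, 0
d²: 0, 0, 0, 0, 16, 16, 0; Σd² = 32
ρ = 1 − 6·32/(7·48) = 1 − 192/336 = 0.429

0.429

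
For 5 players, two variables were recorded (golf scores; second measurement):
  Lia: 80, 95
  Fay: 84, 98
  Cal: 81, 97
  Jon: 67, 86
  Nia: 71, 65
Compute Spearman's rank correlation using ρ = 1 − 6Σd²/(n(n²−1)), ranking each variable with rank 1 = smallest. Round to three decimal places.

0.900

Ranks of variable 1: 3, 5, 4, 1, 2
Ranks of variable 2: 3, 5, 4, 2, 1
d = r₁ − r₂: 0, 0, 0, -1, 1
d²: 0, 0, 0, 1, 1; Σd² = 2
ρ = 1 − 6·2/(5·24) = 1 − 12/120 = 0.900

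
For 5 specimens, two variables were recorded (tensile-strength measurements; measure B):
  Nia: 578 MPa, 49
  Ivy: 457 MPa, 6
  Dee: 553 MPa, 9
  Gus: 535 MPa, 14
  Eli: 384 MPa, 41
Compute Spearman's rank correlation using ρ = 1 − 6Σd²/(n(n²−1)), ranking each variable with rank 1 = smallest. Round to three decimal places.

0.300

Ranks of variable 1: 5, 2, 4, 3, 1
Ranks of variable 2: 5, 1, 2, 3, 4
d = r₁ − r₂: 0, 1, 2, 0, -3
d²: 0, 1, 4, 0, 9; Σd² = 14
ρ = 1 − 6·14/(5·24) = 1 − 84/120 = 0.300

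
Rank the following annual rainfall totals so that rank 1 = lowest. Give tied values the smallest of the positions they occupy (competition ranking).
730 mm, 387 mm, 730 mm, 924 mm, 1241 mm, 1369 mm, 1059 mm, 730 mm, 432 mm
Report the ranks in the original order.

Sorted (ascending): 387, 432, 730, 730, 730, 924, 1059, 1241, 1369
The 3 values of 730 occupy positions 3–5 → each gets rank 3.

3, 1, 3, 6, 8, 9, 7, 3, 2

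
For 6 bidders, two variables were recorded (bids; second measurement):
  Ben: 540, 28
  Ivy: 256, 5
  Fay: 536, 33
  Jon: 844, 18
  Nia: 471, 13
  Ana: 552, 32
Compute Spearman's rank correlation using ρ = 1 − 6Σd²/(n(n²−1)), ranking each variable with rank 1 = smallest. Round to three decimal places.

0.486

Ranks of variable 1: 4, 1, 3, 6, 2, 5
Ranks of variable 2: 4, 1, 6, 3, 2, 5
d = r₁ − r₂: 0, 0, -3, 3, 0, 0
d²: 0, 0, 9, 9, 0, 0; Σd² = 18
ρ = 1 − 6·18/(6·35) = 1 − 108/210 = 0.486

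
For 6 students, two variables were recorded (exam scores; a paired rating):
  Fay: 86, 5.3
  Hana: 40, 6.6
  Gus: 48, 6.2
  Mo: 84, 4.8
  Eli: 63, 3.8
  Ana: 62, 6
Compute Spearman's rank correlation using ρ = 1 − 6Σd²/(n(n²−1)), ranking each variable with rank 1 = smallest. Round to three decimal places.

Ranks of variable 1: 6, 1, 2, 5, 4, 3
Ranks of variable 2: 3, 6, 5, 2, 1, 4
d = r₁ − r₂: 3, -5, -3, 3, 3, -1
d²: 9, 25, 9, 9, 9, 1; Σd² = 62
ρ = 1 − 6·62/(6·35) = 1 − 372/210 = -0.771

-0.771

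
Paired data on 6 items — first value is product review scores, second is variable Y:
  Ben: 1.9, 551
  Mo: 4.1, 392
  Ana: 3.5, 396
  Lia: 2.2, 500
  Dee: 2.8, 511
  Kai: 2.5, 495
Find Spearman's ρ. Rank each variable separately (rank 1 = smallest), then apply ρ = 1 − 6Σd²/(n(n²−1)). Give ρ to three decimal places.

-0.829

Ranks of variable 1: 1, 6, 5, 2, 4, 3
Ranks of variable 2: 6, 1, 2, 4, 5, 3
d = r₁ − r₂: -5, 5, 3, -2, -1, 0
d²: 25, 25, 9, 4, 1, 0; Σd² = 64
ρ = 1 − 6·64/(6·35) = 1 − 384/210 = -0.829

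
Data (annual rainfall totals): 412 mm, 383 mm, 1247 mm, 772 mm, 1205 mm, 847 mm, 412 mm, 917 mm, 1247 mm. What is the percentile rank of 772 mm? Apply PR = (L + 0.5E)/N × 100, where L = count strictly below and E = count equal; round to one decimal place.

N = 9.
Strictly below 772: 3. Equal to 772: 1.
PR = (3 + 0.5·1)/9 × 100 = 38.9

38.9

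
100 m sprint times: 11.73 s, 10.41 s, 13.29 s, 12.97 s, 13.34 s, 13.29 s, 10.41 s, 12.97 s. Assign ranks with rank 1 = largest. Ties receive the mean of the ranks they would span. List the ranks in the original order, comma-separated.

6, 7.5, 2.5, 4.5, 1, 2.5, 7.5, 4.5

Sorted (descending): 13.34, 13.29, 13.29, 12.97, 12.97, 11.73, 10.41, 10.41
The 2 values of 13.29 occupy positions 2–3 → average rank (2+3)/2 = 2.5.
The 2 values of 12.97 occupy positions 4–5 → average rank (4+5)/2 = 4.5.
The 2 values of 10.41 occupy positions 7–8 → average rank (7+8)/2 = 7.5.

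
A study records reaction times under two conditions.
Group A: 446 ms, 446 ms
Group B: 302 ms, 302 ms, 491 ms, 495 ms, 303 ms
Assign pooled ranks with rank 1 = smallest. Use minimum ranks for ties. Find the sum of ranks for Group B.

18

Sorted (ascending): 302, 302, 303, 446, 446, 491, 495
The 2 values of 302 occupy positions 1–2 → each gets rank 1.
The 2 values of 446 occupy positions 4–5 → each gets rank 4.
Group B values → pooled ranks: 302→1, 302→1, 491→6, 495→7, 303→3
Rank sum = 1 + 1 + 6 + 7 + 3 = 18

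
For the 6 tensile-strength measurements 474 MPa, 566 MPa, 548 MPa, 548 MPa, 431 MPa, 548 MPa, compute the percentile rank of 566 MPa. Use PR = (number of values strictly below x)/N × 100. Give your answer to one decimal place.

N = 6.
Strictly below 566: 5. Equal to 566: 1.
PR = 5/6 × 100 = 83.3

83.3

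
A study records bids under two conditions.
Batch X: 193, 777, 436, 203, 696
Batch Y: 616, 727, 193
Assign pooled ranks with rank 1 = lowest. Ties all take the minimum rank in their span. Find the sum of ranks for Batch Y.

Sorted (ascending): 193, 193, 203, 436, 616, 696, 727, 777
The 2 values of 193 occupy positions 1–2 → each gets rank 1.
Batch Y values → pooled ranks: 616→5, 727→7, 193→1
Rank sum = 5 + 7 + 1 = 13

13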